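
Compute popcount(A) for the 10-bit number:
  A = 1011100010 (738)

1011100010
1-bits at positions (from bit 0 = LSB): 1, 5, 6, 7, 9
Count = 5

Answer: 5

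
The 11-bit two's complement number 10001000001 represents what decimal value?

MSB is 1, so the value is negative. Find the magnitude:
1. Invert bits:  01110111110
2. Add 1:        01110111111  = 959
3. Apply sign:   -959

Answer: -959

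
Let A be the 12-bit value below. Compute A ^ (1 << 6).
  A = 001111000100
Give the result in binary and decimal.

Mask = 1 << 6 = 000001000000
Bit 6 of A is 1; XOR with the mask flips it to 0.
  001111000100
^ 000001000000
--------------
  001110000100

Answer: 001110000100 (900)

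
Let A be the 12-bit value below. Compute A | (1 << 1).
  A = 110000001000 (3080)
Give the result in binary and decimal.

Mask = 1 << 1 = 000000000010
Bit 1 of A is 0, so OR-ing with the mask flips it to 1.
  110000001000
| 000000000010
--------------
  110000001010

Answer: 110000001010 (3082)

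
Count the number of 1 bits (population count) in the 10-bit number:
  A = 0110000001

0110000001
1-bits at positions (from bit 0 = LSB): 0, 7, 8
Count = 3

Answer: 3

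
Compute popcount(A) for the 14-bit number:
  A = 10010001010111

10010001010111
1-bits at positions (from bit 0 = LSB): 0, 1, 2, 4, 6, 10, 13
Count = 7

Answer: 7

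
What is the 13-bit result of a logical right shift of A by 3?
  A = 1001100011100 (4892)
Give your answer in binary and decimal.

Logical shift right by 3: drop the bottom 3 bit(s), prepend 3 zero(s) on the left.
  1001100011100  ->  keep [1001100011], discard [100], prepend 000
= 0001001100011

Answer: 0001001100011 (611)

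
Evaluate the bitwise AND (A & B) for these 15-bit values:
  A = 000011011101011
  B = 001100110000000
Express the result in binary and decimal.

Apply & to each column (1 only where both bits are 1):
  000011011101011
& 001100110000000
-----------------
  000000010000000

Answer: 000000010000000 (128)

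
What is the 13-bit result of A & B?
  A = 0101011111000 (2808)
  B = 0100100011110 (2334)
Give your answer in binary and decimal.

Apply & to each column (1 only where both bits are 1):
  0101011111000
& 0100100011110
---------------
  0100000011000

Answer: 0100000011000 (2072)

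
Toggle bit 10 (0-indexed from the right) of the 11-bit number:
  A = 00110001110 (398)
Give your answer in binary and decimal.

Mask = 1 << 10 = 10000000000
Bit 10 of A is 0; XOR with the mask flips it to 1.
  00110001110
^ 10000000000
-------------
  10110001110

Answer: 10110001110 (1422)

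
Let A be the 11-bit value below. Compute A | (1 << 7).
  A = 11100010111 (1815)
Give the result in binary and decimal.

Mask = 1 << 7 = 00010000000
Bit 7 of A is 0, so OR-ing with the mask flips it to 1.
  11100010111
| 00010000000
-------------
  11110010111

Answer: 11110010111 (1943)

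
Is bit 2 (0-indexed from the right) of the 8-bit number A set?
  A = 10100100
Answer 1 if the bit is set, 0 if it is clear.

Bit 2 is the 3rd from the right.
  10100100
       ^
That bit is 1.

Answer: 1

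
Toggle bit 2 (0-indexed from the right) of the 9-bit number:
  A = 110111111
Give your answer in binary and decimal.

Mask = 1 << 2 = 000000100
Bit 2 of A is 1; XOR with the mask flips it to 0.
  110111111
^ 000000100
-----------
  110111011

Answer: 110111011 (443)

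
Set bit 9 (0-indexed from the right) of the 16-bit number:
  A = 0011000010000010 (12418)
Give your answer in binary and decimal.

Mask = 1 << 9 = 0000001000000000
Bit 9 of A is 0, so OR-ing with the mask flips it to 1.
  0011000010000010
| 0000001000000000
------------------
  0011001010000010

Answer: 0011001010000010 (12930)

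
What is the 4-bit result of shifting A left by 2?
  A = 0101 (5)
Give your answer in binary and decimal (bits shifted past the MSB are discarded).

Shift left by 2: drop the top 2 bit(s), append 2 zero(s) on the right.
  0101  ->  discard [01], keep [01], append 00
= 0100

Answer: 0100 (4)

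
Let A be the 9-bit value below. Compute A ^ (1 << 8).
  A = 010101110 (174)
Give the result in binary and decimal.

Mask = 1 << 8 = 100000000
Bit 8 of A is 0; XOR with the mask flips it to 1.
  010101110
^ 100000000
-----------
  110101110

Answer: 110101110 (430)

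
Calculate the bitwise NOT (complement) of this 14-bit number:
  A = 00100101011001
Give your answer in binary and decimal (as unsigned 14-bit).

Flip each bit (0->1, 1->0):
  00100101011001
  11011010100110

Answer: 11011010100110 (13990)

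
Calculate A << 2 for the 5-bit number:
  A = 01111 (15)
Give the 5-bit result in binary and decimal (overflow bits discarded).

Shift left by 2: drop the top 2 bit(s), append 2 zero(s) on the right.
  01111  ->  discard [01], keep [111], append 00
= 11100

Answer: 11100 (28)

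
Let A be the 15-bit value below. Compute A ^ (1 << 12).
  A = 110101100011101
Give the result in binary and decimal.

Mask = 1 << 12 = 001000000000000
Bit 12 of A is 0; XOR with the mask flips it to 1.
  110101100011101
^ 001000000000000
-----------------
  111101100011101

Answer: 111101100011101 (31517)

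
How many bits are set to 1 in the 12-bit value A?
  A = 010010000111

010010000111
1-bits at positions (from bit 0 = LSB): 0, 1, 2, 7, 10
Count = 5

Answer: 5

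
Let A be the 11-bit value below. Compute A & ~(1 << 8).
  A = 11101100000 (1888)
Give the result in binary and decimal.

Mask = ~(1 << 8) = 11011111111
Bit 8 of A is 1, so AND-ing with the mask clears it to 0.
  11101100000
& 11011111111
-------------
  11001100000

Answer: 11001100000 (1632)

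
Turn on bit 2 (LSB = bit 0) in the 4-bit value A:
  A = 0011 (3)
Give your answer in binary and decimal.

Mask = 1 << 2 = 0100
Bit 2 of A is 0, so OR-ing with the mask flips it to 1.
  0011
| 0100
------
  0111

Answer: 0111 (7)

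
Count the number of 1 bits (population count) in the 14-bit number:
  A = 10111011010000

10111011010000
1-bits at positions (from bit 0 = LSB): 4, 6, 7, 9, 10, 11, 13
Count = 7

Answer: 7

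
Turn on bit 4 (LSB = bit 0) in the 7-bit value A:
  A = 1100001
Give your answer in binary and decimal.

Mask = 1 << 4 = 0010000
Bit 4 of A is 0, so OR-ing with the mask flips it to 1.
  1100001
| 0010000
---------
  1110001

Answer: 1110001 (113)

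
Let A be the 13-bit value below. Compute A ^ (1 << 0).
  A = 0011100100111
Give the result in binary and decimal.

Mask = 1 << 0 = 0000000000001
Bit 0 of A is 1; XOR with the mask flips it to 0.
  0011100100111
^ 0000000000001
---------------
  0011100100110

Answer: 0011100100110 (1830)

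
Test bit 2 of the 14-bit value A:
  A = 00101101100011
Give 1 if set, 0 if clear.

Bit 2 is the 3rd from the right.
  00101101100011
             ^
That bit is 0.

Answer: 0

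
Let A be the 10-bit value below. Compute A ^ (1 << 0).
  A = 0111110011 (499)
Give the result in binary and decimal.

Mask = 1 << 0 = 0000000001
Bit 0 of A is 1; XOR with the mask flips it to 0.
  0111110011
^ 0000000001
------------
  0111110010

Answer: 0111110010 (498)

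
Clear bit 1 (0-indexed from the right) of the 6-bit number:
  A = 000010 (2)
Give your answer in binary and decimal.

Mask = ~(1 << 1) = 111101
Bit 1 of A is 1, so AND-ing with the mask clears it to 0.
  000010
& 111101
--------
  000000

Answer: 000000 (0)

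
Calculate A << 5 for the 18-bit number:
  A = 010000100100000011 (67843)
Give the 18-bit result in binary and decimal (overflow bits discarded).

Shift left by 5: drop the top 5 bit(s), append 5 zero(s) on the right.
  010000100100000011  ->  discard [01000], keep [0100100000011], append 00000
= 010010000001100000

Answer: 010010000001100000 (73824)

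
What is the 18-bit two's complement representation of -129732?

1. Binary of +129732:  011111101011000100
2. Invert bits:     100000010100111011
3. Add 1:           100000010100111100

Answer: 100000010100111100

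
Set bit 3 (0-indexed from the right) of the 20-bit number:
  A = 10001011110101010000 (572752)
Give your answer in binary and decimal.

Mask = 1 << 3 = 00000000000000001000
Bit 3 of A is 0, so OR-ing with the mask flips it to 1.
  10001011110101010000
| 00000000000000001000
----------------------
  10001011110101011000

Answer: 10001011110101011000 (572760)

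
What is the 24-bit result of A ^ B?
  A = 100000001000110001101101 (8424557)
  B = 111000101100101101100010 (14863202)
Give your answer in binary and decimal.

Apply ^ to each column (1 where bits differ):
  100000001000110001101101
^ 111000101100101101100010
--------------------------
  011000100100011100001111

Answer: 011000100100011100001111 (6440719)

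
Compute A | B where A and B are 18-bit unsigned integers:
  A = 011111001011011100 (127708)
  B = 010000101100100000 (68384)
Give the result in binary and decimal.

Apply | to each column (1 where either bit is 1):
  011111001011011100
| 010000101100100000
--------------------
  011111101111111100

Answer: 011111101111111100 (130044)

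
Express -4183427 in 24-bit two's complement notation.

1. Binary of +4183427:  001111111101010110000011
2. Invert bits:     110000000010101001111100
3. Add 1:           110000000010101001111101

Answer: 110000000010101001111101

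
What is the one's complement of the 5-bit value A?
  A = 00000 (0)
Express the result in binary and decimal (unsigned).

Flip each bit (0->1, 1->0):
  00000
  11111

Answer: 11111 (31)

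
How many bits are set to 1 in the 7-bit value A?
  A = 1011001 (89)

1011001
1-bits at positions (from bit 0 = LSB): 0, 3, 4, 6
Count = 4

Answer: 4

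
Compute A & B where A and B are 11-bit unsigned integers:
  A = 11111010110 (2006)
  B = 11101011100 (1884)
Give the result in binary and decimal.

Apply & to each column (1 only where both bits are 1):
  11111010110
& 11101011100
-------------
  11101010100

Answer: 11101010100 (1876)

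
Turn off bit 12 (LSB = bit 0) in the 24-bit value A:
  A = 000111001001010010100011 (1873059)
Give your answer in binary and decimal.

Mask = ~(1 << 12) = 111111111110111111111111
Bit 12 of A is 1, so AND-ing with the mask clears it to 0.
  000111001001010010100011
& 111111111110111111111111
--------------------------
  000111001000010010100011

Answer: 000111001000010010100011 (1868963)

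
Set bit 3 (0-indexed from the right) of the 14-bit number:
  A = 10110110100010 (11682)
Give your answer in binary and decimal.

Mask = 1 << 3 = 00000000001000
Bit 3 of A is 0, so OR-ing with the mask flips it to 1.
  10110110100010
| 00000000001000
----------------
  10110110101010

Answer: 10110110101010 (11690)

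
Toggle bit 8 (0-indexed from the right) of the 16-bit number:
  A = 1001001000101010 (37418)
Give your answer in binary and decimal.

Mask = 1 << 8 = 0000000100000000
Bit 8 of A is 0; XOR with the mask flips it to 1.
  1001001000101010
^ 0000000100000000
------------------
  1001001100101010

Answer: 1001001100101010 (37674)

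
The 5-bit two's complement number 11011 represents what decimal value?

MSB is 1, so the value is negative. Find the magnitude:
1. Invert bits:  00100
2. Add 1:        00101  = 5
3. Apply sign:   -5

Answer: -5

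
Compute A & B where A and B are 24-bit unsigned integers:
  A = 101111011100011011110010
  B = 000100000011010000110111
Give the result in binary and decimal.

Apply & to each column (1 only where both bits are 1):
  101111011100011011110010
& 000100000011010000110111
--------------------------
  000100000000010000110010

Answer: 000100000000010000110010 (1049650)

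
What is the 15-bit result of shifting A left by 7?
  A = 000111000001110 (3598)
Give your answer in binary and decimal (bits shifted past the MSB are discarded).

Shift left by 7: drop the top 7 bit(s), append 7 zero(s) on the right.
  000111000001110  ->  discard [0001110], keep [00001110], append 0000000
= 000011100000000

Answer: 000011100000000 (1792)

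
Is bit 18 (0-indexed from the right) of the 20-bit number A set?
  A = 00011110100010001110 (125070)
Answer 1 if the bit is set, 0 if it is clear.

Bit 18 is the 19th from the right.
  00011110100010001110
   ^
That bit is 0.

Answer: 0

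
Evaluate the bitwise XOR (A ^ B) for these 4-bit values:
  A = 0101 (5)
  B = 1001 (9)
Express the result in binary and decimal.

Apply ^ to each column (1 where bits differ):
  0101
^ 1001
------
  1100

Answer: 1100 (12)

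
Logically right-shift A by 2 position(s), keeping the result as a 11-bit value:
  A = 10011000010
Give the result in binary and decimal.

Logical shift right by 2: drop the bottom 2 bit(s), prepend 2 zero(s) on the left.
  10011000010  ->  keep [100110000], discard [10], prepend 00
= 00100110000

Answer: 00100110000 (304)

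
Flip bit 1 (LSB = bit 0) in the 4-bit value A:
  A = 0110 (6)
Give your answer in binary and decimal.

Mask = 1 << 1 = 0010
Bit 1 of A is 1; XOR with the mask flips it to 0.
  0110
^ 0010
------
  0100

Answer: 0100 (4)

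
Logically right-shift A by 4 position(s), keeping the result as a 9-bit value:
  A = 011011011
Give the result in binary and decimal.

Logical shift right by 4: drop the bottom 4 bit(s), prepend 4 zero(s) on the left.
  011011011  ->  keep [01101], discard [1011], prepend 0000
= 000001101

Answer: 000001101 (13)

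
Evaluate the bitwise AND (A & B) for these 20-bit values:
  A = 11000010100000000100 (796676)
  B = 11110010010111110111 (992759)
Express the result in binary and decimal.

Apply & to each column (1 only where both bits are 1):
  11000010100000000100
& 11110010010111110111
----------------------
  11000010000000000100

Answer: 11000010000000000100 (794628)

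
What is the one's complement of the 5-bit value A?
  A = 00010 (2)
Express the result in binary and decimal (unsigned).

Flip each bit (0->1, 1->0):
  00010
  11101

Answer: 11101 (29)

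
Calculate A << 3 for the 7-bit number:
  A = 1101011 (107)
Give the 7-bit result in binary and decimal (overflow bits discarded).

Shift left by 3: drop the top 3 bit(s), append 3 zero(s) on the right.
  1101011  ->  discard [110], keep [1011], append 000
= 1011000

Answer: 1011000 (88)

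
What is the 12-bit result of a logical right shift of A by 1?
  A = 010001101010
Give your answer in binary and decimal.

Logical shift right by 1: drop the bottom 1 bit(s), prepend 1 zero(s) on the left.
  010001101010  ->  keep [01000110101], discard [0], prepend 0
= 001000110101

Answer: 001000110101 (565)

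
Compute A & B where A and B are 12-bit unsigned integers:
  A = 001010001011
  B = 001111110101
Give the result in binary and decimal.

Apply & to each column (1 only where both bits are 1):
  001010001011
& 001111110101
--------------
  001010000001

Answer: 001010000001 (641)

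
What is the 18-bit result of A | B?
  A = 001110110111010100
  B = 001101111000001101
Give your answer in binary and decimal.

Apply | to each column (1 where either bit is 1):
  001110110111010100
| 001101111000001101
--------------------
  001111111111011101

Answer: 001111111111011101 (65501)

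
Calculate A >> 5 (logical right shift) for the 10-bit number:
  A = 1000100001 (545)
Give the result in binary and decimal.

Logical shift right by 5: drop the bottom 5 bit(s), prepend 5 zero(s) on the left.
  1000100001  ->  keep [10001], discard [00001], prepend 00000
= 0000010001

Answer: 0000010001 (17)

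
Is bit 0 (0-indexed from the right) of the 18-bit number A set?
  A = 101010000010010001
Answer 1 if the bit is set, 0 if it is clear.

Bit 0 is the 1st from the right.
  101010000010010001
                   ^
That bit is 1.

Answer: 1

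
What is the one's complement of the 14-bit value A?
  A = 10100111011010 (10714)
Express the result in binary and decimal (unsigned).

Flip each bit (0->1, 1->0):
  10100111011010
  01011000100101

Answer: 01011000100101 (5669)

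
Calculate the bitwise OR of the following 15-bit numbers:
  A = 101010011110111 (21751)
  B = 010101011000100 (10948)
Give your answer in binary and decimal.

Apply | to each column (1 where either bit is 1):
  101010011110111
| 010101011000100
-----------------
  111111011110111

Answer: 111111011110111 (32503)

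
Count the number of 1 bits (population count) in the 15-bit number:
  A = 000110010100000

000110010100000
1-bits at positions (from bit 0 = LSB): 5, 7, 10, 11
Count = 4

Answer: 4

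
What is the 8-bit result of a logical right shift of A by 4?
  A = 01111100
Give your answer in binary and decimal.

Logical shift right by 4: drop the bottom 4 bit(s), prepend 4 zero(s) on the left.
  01111100  ->  keep [0111], discard [1100], prepend 0000
= 00000111

Answer: 00000111 (7)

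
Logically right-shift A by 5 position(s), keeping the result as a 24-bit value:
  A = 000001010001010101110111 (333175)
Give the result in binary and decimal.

Logical shift right by 5: drop the bottom 5 bit(s), prepend 5 zero(s) on the left.
  000001010001010101110111  ->  keep [0000010100010101011], discard [10111], prepend 00000
= 000000000010100010101011

Answer: 000000000010100010101011 (10411)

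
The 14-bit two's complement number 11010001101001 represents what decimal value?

MSB is 1, so the value is negative. Find the magnitude:
1. Invert bits:  00101110010110
2. Add 1:        00101110010111  = 2967
3. Apply sign:   -2967

Answer: -2967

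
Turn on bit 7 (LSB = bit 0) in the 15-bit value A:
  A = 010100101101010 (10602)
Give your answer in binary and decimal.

Mask = 1 << 7 = 000000010000000
Bit 7 of A is 0, so OR-ing with the mask flips it to 1.
  010100101101010
| 000000010000000
-----------------
  010100111101010

Answer: 010100111101010 (10730)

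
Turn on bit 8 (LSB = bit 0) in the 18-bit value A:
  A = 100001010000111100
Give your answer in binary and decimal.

Mask = 1 << 8 = 000000000100000000
Bit 8 of A is 0, so OR-ing with the mask flips it to 1.
  100001010000111100
| 000000000100000000
--------------------
  100001010100111100

Answer: 100001010100111100 (136508)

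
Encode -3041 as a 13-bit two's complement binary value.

1. Binary of +3041:  0101111100001
2. Invert bits:     1010000011110
3. Add 1:           1010000011111

Answer: 1010000011111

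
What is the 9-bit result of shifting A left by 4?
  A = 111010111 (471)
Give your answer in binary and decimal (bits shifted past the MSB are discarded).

Shift left by 4: drop the top 4 bit(s), append 4 zero(s) on the right.
  111010111  ->  discard [1110], keep [10111], append 0000
= 101110000

Answer: 101110000 (368)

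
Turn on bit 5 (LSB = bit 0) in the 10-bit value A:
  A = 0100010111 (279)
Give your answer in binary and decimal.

Mask = 1 << 5 = 0000100000
Bit 5 of A is 0, so OR-ing with the mask flips it to 1.
  0100010111
| 0000100000
------------
  0100110111

Answer: 0100110111 (311)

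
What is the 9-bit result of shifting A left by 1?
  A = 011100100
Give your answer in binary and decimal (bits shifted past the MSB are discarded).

Shift left by 1: drop the top 1 bit(s), append 1 zero(s) on the right.
  011100100  ->  discard [0], keep [11100100], append 0
= 111001000

Answer: 111001000 (456)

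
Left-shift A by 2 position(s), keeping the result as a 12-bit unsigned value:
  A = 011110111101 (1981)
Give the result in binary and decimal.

Shift left by 2: drop the top 2 bit(s), append 2 zero(s) on the right.
  011110111101  ->  discard [01], keep [1110111101], append 00
= 111011110100

Answer: 111011110100 (3828)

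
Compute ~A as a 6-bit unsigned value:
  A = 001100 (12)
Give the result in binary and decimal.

Flip each bit (0->1, 1->0):
  001100
  110011

Answer: 110011 (51)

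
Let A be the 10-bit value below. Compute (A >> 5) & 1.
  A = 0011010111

Bit 5 is the 6th from the right.
  0011010111
      ^
That bit is 0.

Answer: 0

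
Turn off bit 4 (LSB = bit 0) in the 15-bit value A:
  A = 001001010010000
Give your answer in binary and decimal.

Mask = ~(1 << 4) = 111111111101111
Bit 4 of A is 1, so AND-ing with the mask clears it to 0.
  001001010010000
& 111111111101111
-----------------
  001001010000000

Answer: 001001010000000 (4736)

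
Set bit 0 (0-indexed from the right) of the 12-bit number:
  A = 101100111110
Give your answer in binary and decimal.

Mask = 1 << 0 = 000000000001
Bit 0 of A is 0, so OR-ing with the mask flips it to 1.
  101100111110
| 000000000001
--------------
  101100111111

Answer: 101100111111 (2879)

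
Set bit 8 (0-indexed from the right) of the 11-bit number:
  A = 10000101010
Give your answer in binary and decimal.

Mask = 1 << 8 = 00100000000
Bit 8 of A is 0, so OR-ing with the mask flips it to 1.
  10000101010
| 00100000000
-------------
  10100101010

Answer: 10100101010 (1322)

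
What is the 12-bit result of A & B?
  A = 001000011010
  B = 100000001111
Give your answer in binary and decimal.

Apply & to each column (1 only where both bits are 1):
  001000011010
& 100000001111
--------------
  000000001010

Answer: 000000001010 (10)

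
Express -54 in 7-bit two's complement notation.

1. Binary of +54:  0110110
2. Invert bits:     1001001
3. Add 1:           1001010

Answer: 1001010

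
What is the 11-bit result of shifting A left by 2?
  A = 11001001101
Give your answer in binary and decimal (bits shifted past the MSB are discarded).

Shift left by 2: drop the top 2 bit(s), append 2 zero(s) on the right.
  11001001101  ->  discard [11], keep [001001101], append 00
= 00100110100

Answer: 00100110100 (308)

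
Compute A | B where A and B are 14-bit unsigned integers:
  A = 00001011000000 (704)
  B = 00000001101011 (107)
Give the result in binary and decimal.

Apply | to each column (1 where either bit is 1):
  00001011000000
| 00000001101011
----------------
  00001011101011

Answer: 00001011101011 (747)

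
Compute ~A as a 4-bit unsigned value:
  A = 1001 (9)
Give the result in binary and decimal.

Flip each bit (0->1, 1->0):
  1001
  0110

Answer: 0110 (6)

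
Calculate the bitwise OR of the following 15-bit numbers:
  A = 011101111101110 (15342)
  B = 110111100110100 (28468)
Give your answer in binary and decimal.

Apply | to each column (1 where either bit is 1):
  011101111101110
| 110111100110100
-----------------
  111111111111110

Answer: 111111111111110 (32766)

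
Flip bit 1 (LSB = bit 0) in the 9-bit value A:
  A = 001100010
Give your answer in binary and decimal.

Mask = 1 << 1 = 000000010
Bit 1 of A is 1; XOR with the mask flips it to 0.
  001100010
^ 000000010
-----------
  001100000

Answer: 001100000 (96)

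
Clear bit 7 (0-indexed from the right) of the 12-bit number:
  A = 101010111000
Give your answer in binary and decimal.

Mask = ~(1 << 7) = 111101111111
Bit 7 of A is 1, so AND-ing with the mask clears it to 0.
  101010111000
& 111101111111
--------------
  101000111000

Answer: 101000111000 (2616)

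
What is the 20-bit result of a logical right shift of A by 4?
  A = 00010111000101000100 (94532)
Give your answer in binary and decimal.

Logical shift right by 4: drop the bottom 4 bit(s), prepend 4 zero(s) on the left.
  00010111000101000100  ->  keep [0001011100010100], discard [0100], prepend 0000
= 00000001011100010100

Answer: 00000001011100010100 (5908)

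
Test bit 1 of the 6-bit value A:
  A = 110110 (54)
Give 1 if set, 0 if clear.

Bit 1 is the 2nd from the right.
  110110
      ^
That bit is 1.

Answer: 1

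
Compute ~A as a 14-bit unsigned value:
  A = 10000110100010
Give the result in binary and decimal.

Flip each bit (0->1, 1->0):
  10000110100010
  01111001011101

Answer: 01111001011101 (7773)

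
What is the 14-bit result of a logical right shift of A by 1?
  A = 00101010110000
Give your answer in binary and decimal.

Logical shift right by 1: drop the bottom 1 bit(s), prepend 1 zero(s) on the left.
  00101010110000  ->  keep [0010101011000], discard [0], prepend 0
= 00010101011000

Answer: 00010101011000 (1368)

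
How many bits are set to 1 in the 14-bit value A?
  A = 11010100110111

11010100110111
1-bits at positions (from bit 0 = LSB): 0, 1, 2, 4, 5, 8, 10, 12, 13
Count = 9

Answer: 9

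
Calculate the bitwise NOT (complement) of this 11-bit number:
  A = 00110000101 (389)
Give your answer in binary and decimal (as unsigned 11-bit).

Flip each bit (0->1, 1->0):
  00110000101
  11001111010

Answer: 11001111010 (1658)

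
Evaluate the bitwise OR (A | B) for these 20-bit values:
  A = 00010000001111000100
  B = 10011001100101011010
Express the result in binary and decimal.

Apply | to each column (1 where either bit is 1):
  00010000001111000100
| 10011001100101011010
----------------------
  10011001101111011110

Answer: 10011001101111011110 (629726)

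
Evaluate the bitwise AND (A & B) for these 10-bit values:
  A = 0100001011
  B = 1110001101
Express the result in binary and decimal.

Apply & to each column (1 only where both bits are 1):
  0100001011
& 1110001101
------------
  0100001001

Answer: 0100001001 (265)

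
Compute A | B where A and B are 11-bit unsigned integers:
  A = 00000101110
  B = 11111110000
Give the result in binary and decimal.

Apply | to each column (1 where either bit is 1):
  00000101110
| 11111110000
-------------
  11111111110

Answer: 11111111110 (2046)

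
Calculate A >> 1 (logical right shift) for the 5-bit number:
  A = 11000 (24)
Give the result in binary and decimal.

Logical shift right by 1: drop the bottom 1 bit(s), prepend 1 zero(s) on the left.
  11000  ->  keep [1100], discard [0], prepend 0
= 01100

Answer: 01100 (12)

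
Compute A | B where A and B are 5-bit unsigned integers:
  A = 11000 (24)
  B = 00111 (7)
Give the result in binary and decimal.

Apply | to each column (1 where either bit is 1):
  11000
| 00111
-------
  11111

Answer: 11111 (31)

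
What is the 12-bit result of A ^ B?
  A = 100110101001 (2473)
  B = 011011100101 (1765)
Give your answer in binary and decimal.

Apply ^ to each column (1 where bits differ):
  100110101001
^ 011011100101
--------------
  111101001100

Answer: 111101001100 (3916)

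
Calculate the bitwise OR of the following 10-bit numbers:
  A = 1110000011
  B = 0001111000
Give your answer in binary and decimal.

Apply | to each column (1 where either bit is 1):
  1110000011
| 0001111000
------------
  1111111011

Answer: 1111111011 (1019)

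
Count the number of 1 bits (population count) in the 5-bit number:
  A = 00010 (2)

00010
1-bits at positions (from bit 0 = LSB): 1
Count = 1

Answer: 1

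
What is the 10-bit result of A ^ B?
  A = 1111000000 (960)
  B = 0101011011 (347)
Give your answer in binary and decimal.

Apply ^ to each column (1 where bits differ):
  1111000000
^ 0101011011
------------
  1010011011

Answer: 1010011011 (667)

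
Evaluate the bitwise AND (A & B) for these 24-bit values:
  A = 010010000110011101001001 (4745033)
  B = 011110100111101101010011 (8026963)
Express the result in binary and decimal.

Apply & to each column (1 only where both bits are 1):
  010010000110011101001001
& 011110100111101101010011
--------------------------
  010010000110001101000001

Answer: 010010000110001101000001 (4744001)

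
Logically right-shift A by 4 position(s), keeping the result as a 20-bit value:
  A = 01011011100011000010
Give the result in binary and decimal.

Logical shift right by 4: drop the bottom 4 bit(s), prepend 4 zero(s) on the left.
  01011011100011000010  ->  keep [0101101110001100], discard [0010], prepend 0000
= 00000101101110001100

Answer: 00000101101110001100 (23436)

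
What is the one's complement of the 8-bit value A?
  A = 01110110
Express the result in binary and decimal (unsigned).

Flip each bit (0->1, 1->0):
  01110110
  10001001

Answer: 10001001 (137)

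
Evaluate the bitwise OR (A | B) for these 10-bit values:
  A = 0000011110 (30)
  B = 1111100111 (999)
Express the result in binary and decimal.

Apply | to each column (1 where either bit is 1):
  0000011110
| 1111100111
------------
  1111111111

Answer: 1111111111 (1023)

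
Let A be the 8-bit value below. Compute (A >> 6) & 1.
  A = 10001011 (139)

Bit 6 is the 7th from the right.
  10001011
   ^
That bit is 0.

Answer: 0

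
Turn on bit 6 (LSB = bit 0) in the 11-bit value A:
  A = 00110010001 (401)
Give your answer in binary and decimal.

Mask = 1 << 6 = 00001000000
Bit 6 of A is 0, so OR-ing with the mask flips it to 1.
  00110010001
| 00001000000
-------------
  00111010001

Answer: 00111010001 (465)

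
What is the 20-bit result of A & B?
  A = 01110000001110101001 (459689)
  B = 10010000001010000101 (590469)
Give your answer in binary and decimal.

Apply & to each column (1 only where both bits are 1):
  01110000001110101001
& 10010000001010000101
----------------------
  00010000001010000001

Answer: 00010000001010000001 (66177)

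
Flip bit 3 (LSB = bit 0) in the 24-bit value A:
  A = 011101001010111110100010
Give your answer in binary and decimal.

Mask = 1 << 3 = 000000000000000000001000
Bit 3 of A is 0; XOR with the mask flips it to 1.
  011101001010111110100010
^ 000000000000000000001000
--------------------------
  011101001010111110101010

Answer: 011101001010111110101010 (7647146)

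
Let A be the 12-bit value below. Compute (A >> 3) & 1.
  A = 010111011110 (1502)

Bit 3 is the 4th from the right.
  010111011110
          ^
That bit is 1.

Answer: 1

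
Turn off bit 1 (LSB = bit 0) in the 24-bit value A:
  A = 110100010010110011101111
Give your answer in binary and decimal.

Mask = ~(1 << 1) = 111111111111111111111101
Bit 1 of A is 1, so AND-ing with the mask clears it to 0.
  110100010010110011101111
& 111111111111111111111101
--------------------------
  110100010010110011101101

Answer: 110100010010110011101101 (13708525)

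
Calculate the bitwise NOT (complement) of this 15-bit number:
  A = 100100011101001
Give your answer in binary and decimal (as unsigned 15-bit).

Flip each bit (0->1, 1->0):
  100100011101001
  011011100010110

Answer: 011011100010110 (14102)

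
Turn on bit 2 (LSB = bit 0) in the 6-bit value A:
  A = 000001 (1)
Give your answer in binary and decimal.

Mask = 1 << 2 = 000100
Bit 2 of A is 0, so OR-ing with the mask flips it to 1.
  000001
| 000100
--------
  000101

Answer: 000101 (5)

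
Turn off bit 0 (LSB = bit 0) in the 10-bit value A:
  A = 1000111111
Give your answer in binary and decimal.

Mask = ~(1 << 0) = 1111111110
Bit 0 of A is 1, so AND-ing with the mask clears it to 0.
  1000111111
& 1111111110
------------
  1000111110

Answer: 1000111110 (574)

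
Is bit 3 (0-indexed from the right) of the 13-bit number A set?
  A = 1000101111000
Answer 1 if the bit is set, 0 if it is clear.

Bit 3 is the 4th from the right.
  1000101111000
           ^
That bit is 1.

Answer: 1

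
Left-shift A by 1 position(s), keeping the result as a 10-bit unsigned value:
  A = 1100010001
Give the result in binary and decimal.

Shift left by 1: drop the top 1 bit(s), append 1 zero(s) on the right.
  1100010001  ->  discard [1], keep [100010001], append 0
= 1000100010

Answer: 1000100010 (546)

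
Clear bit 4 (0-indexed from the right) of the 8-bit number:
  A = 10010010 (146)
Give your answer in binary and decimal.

Mask = ~(1 << 4) = 11101111
Bit 4 of A is 1, so AND-ing with the mask clears it to 0.
  10010010
& 11101111
----------
  10000010

Answer: 10000010 (130)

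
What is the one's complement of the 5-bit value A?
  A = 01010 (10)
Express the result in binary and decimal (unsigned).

Flip each bit (0->1, 1->0):
  01010
  10101

Answer: 10101 (21)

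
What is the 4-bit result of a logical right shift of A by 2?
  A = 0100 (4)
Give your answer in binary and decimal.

Logical shift right by 2: drop the bottom 2 bit(s), prepend 2 zero(s) on the left.
  0100  ->  keep [01], discard [00], prepend 00
= 0001

Answer: 0001 (1)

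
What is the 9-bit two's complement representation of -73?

1. Binary of +73:  001001001
2. Invert bits:     110110110
3. Add 1:           110110111

Answer: 110110111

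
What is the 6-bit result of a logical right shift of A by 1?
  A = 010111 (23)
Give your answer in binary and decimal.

Logical shift right by 1: drop the bottom 1 bit(s), prepend 1 zero(s) on the left.
  010111  ->  keep [01011], discard [1], prepend 0
= 001011

Answer: 001011 (11)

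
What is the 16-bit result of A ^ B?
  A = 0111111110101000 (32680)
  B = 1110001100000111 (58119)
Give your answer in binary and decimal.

Apply ^ to each column (1 where bits differ):
  0111111110101000
^ 1110001100000111
------------------
  1001110010101111

Answer: 1001110010101111 (40111)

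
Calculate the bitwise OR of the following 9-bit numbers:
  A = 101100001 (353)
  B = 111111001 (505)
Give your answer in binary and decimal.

Apply | to each column (1 where either bit is 1):
  101100001
| 111111001
-----------
  111111001

Answer: 111111001 (505)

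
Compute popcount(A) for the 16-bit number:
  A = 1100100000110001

1100100000110001
1-bits at positions (from bit 0 = LSB): 0, 4, 5, 11, 14, 15
Count = 6

Answer: 6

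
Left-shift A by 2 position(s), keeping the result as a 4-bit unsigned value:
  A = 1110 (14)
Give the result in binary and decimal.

Shift left by 2: drop the top 2 bit(s), append 2 zero(s) on the right.
  1110  ->  discard [11], keep [10], append 00
= 1000

Answer: 1000 (8)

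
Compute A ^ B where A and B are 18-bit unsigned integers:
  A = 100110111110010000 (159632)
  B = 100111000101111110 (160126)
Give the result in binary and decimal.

Apply ^ to each column (1 where bits differ):
  100110111110010000
^ 100111000101111110
--------------------
  000001111011101110

Answer: 000001111011101110 (7918)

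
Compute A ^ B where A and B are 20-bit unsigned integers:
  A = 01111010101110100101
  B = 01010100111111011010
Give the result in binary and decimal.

Apply ^ to each column (1 where bits differ):
  01111010101110100101
^ 01010100111111011010
----------------------
  00101110010001111111

Answer: 00101110010001111111 (189567)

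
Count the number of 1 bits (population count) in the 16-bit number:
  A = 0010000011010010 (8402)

0010000011010010
1-bits at positions (from bit 0 = LSB): 1, 4, 6, 7, 13
Count = 5

Answer: 5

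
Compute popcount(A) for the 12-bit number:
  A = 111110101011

111110101011
1-bits at positions (from bit 0 = LSB): 0, 1, 3, 5, 7, 8, 9, 10, 11
Count = 9

Answer: 9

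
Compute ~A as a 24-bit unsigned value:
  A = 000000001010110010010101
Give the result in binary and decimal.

Flip each bit (0->1, 1->0):
  000000001010110010010101
  111111110101001101101010

Answer: 111111110101001101101010 (16733034)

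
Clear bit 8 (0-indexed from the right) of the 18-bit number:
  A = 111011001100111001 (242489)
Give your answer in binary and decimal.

Mask = ~(1 << 8) = 111111111011111111
Bit 8 of A is 1, so AND-ing with the mask clears it to 0.
  111011001100111001
& 111111111011111111
--------------------
  111011001000111001

Answer: 111011001000111001 (242233)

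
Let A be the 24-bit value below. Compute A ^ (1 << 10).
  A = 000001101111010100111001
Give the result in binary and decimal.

Mask = 1 << 10 = 000000000000010000000000
Bit 10 of A is 1; XOR with the mask flips it to 0.
  000001101111010100111001
^ 000000000000010000000000
--------------------------
  000001101111000100111001

Answer: 000001101111000100111001 (454969)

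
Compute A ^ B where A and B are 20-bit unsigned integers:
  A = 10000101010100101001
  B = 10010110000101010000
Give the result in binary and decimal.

Apply ^ to each column (1 where bits differ):
  10000101010100101001
^ 10010110000101010000
----------------------
  00010011010001111001

Answer: 00010011010001111001 (78969)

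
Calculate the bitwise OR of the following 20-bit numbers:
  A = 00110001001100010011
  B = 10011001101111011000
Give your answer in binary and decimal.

Apply | to each column (1 where either bit is 1):
  00110001001100010011
| 10011001101111011000
----------------------
  10111001101111011011

Answer: 10111001101111011011 (760795)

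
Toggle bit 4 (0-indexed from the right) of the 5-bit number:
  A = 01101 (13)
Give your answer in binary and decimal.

Mask = 1 << 4 = 10000
Bit 4 of A is 0; XOR with the mask flips it to 1.
  01101
^ 10000
-------
  11101

Answer: 11101 (29)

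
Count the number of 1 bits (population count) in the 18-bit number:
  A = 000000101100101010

000000101100101010
1-bits at positions (from bit 0 = LSB): 1, 3, 5, 8, 9, 11
Count = 6

Answer: 6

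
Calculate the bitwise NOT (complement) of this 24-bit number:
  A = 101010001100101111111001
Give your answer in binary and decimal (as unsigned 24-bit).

Flip each bit (0->1, 1->0):
  101010001100101111111001
  010101110011010000000110

Answer: 010101110011010000000110 (5714950)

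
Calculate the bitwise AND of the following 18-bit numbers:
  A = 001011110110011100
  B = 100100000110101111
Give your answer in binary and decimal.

Apply & to each column (1 only where both bits are 1):
  001011110110011100
& 100100000110101111
--------------------
  000000000110001100

Answer: 000000000110001100 (396)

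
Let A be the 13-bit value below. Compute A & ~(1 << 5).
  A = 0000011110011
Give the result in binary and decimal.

Mask = ~(1 << 5) = 1111111011111
Bit 5 of A is 1, so AND-ing with the mask clears it to 0.
  0000011110011
& 1111111011111
---------------
  0000011010011

Answer: 0000011010011 (211)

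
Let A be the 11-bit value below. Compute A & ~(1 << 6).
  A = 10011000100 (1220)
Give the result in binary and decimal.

Mask = ~(1 << 6) = 11110111111
Bit 6 of A is 1, so AND-ing with the mask clears it to 0.
  10011000100
& 11110111111
-------------
  10010000100

Answer: 10010000100 (1156)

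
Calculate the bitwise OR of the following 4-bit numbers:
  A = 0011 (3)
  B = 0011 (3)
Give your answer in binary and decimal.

Apply | to each column (1 where either bit is 1):
  0011
| 0011
------
  0011

Answer: 0011 (3)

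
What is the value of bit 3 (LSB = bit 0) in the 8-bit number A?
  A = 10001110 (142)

Bit 3 is the 4th from the right.
  10001110
      ^
That bit is 1.

Answer: 1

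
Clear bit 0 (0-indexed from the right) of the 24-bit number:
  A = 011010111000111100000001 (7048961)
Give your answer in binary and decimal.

Mask = ~(1 << 0) = 111111111111111111111110
Bit 0 of A is 1, so AND-ing with the mask clears it to 0.
  011010111000111100000001
& 111111111111111111111110
--------------------------
  011010111000111100000000

Answer: 011010111000111100000000 (7048960)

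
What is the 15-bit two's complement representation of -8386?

1. Binary of +8386:  010000011000010
2. Invert bits:     101111100111101
3. Add 1:           101111100111110

Answer: 101111100111110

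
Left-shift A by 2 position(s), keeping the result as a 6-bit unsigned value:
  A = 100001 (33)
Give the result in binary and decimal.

Shift left by 2: drop the top 2 bit(s), append 2 zero(s) on the right.
  100001  ->  discard [10], keep [0001], append 00
= 000100

Answer: 000100 (4)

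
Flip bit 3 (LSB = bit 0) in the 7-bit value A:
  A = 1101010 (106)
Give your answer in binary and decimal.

Mask = 1 << 3 = 0001000
Bit 3 of A is 1; XOR with the mask flips it to 0.
  1101010
^ 0001000
---------
  1100010

Answer: 1100010 (98)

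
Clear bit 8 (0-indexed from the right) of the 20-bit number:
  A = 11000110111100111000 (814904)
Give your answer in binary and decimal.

Mask = ~(1 << 8) = 11111111111011111111
Bit 8 of A is 1, so AND-ing with the mask clears it to 0.
  11000110111100111000
& 11111111111011111111
----------------------
  11000110111000111000

Answer: 11000110111000111000 (814648)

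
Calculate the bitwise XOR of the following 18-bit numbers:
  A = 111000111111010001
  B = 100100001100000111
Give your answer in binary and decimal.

Apply ^ to each column (1 where bits differ):
  111000111111010001
^ 100100001100000111
--------------------
  011100110011010110

Answer: 011100110011010110 (117974)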